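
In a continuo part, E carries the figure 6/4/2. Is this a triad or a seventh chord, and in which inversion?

Intervals of 6/4/2 above the bass form a seventh chord; the bass is the seventh, so this is third inversion.

seventh chord, third inversion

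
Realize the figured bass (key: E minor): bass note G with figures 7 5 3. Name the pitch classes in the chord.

A third above G in this key is B.
A fifth above G in this key is D.
A seventh above G in this key is F#.
Together with the bass G, this spells G major seventh in root position.

G, B, D, F#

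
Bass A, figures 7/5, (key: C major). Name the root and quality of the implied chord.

The figures 7/5 indicate a seventh chord in root position.
In root position the bass is the root, so the root is A.
The chord tones are A, C, E, G, giving A minor seventh.

A minor seventh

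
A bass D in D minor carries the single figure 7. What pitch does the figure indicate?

C

Counting 6 letter steps above D lands on C; in D minor, that letter is C.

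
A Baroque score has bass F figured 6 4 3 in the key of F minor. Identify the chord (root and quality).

The figures 6 4 3 indicate a seventh chord in second inversion.
In second inversion the root lies a fourth above the bass: a fourth above F in F minor is Bb.
The chord tones are F, Ab, Bb, Db, giving Bb minor seventh.

Bb minor seventh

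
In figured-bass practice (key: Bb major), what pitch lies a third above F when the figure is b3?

Ab

Counting 2 letter steps above F lands on A; in Bb major, that letter is A.
The b3 figure lowers it a semitone, giving Ab.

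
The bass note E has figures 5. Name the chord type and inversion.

triad, root position

5 is shorthand for 5/3.
Intervals of 5/3 above the bass form a triad; the bass is the root, so this is root position.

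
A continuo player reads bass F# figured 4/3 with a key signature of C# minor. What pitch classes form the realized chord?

F#, A, B, D#

The written figures 4/3 are shorthand for 6/4/3: the 6 is implied.
A third above F# in this key is A.
A fourth above F# in this key is B.
A sixth above F# in this key is D#.
Together with the bass F#, this spells B dominant seventh in second inversion.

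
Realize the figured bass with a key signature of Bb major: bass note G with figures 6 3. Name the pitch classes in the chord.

A third above G in this key is Bb.
A sixth above G in this key is Eb.
Together with the bass G, this spells Eb major in first inversion.

G, Bb, Eb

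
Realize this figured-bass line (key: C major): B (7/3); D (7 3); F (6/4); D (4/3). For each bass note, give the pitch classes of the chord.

B (7/5/3): B, D, F, A.
D (7/5/3): D, F, A, C.
F (6/4): F, B, D.
D (6/4/3): D, F, G, B.

B, D, F, A | D, F, A, C | F, B, D | D, F, G, B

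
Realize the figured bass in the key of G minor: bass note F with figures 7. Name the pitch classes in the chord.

The written figures 7 are shorthand for 7/5/3: the 5/3 are implied.
A third above F in this key is A.
A fifth above F in this key is C.
A seventh above F in this key is Eb.
Together with the bass F, this spells F dominant seventh in root position.

F, A, C, Eb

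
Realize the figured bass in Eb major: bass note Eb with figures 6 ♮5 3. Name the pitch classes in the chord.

A third above Eb in this key is G.
A fifth above Eb in this key is Bb, made natural (B) by the ♮ figure.
A sixth above Eb in this key is C.
Together with the bass Eb, this spells C minor-major seventh in first inversion.

Eb, G, B, C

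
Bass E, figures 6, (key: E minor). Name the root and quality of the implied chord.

The figures 6 indicate a triad in first inversion.
In first inversion the root lies a sixth above the bass: a sixth above E in E minor is C.
The chord tones are E, G, C, giving C major.

C major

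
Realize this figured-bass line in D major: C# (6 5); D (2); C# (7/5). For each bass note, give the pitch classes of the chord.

C#, E, G, A | D, E, G, B | C#, E, G, B

C# (6/5/3): C#, E, G, A.
D (6/4/2): D, E, G, B.
C# (7/5/3): C#, E, G, B.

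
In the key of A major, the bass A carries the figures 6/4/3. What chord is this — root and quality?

D major seventh

The figures 6/4/3 indicate a seventh chord in second inversion.
In second inversion the root lies a fourth above the bass: a fourth above A in A major is D.
The chord tones are A, C#, D, F#, giving D major seventh.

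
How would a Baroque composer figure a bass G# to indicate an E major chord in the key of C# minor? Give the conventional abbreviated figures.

6

G# is the third of E major, so the chord is in first inversion.
A triad in first inversion is figured 6/3, conventionally abbreviated 6.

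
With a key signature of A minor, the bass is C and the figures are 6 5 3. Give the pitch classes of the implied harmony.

A third above C in this key is E.
A fifth above C in this key is G.
A sixth above C in this key is A.
Together with the bass C, this spells A minor seventh in first inversion.

C, E, G, A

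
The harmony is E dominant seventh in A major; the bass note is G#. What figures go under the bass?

6/5

G# is the third of E dominant seventh, so the chord is in first inversion.
A seventh chord in first inversion is figured 6/5/3, conventionally abbreviated 6/5.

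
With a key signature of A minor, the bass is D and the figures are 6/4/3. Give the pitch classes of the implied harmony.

A third above D in this key is F.
A fourth above D in this key is G.
A sixth above D in this key is B.
Together with the bass D, this spells G dominant seventh in second inversion.

D, F, G, B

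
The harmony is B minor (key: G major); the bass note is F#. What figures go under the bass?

6/4

F# is the fifth of B minor, so the chord is in second inversion.
A triad in second inversion is figured 6/4, conventionally abbreviated 6/4.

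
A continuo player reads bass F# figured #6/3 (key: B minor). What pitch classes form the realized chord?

F#, A, D#

A third above F# in this key is A.
A sixth above F# in this key is D, raised to D# by the sharp.
Together with the bass F#, this spells D# diminished in first inversion.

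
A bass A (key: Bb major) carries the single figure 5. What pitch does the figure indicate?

Eb

Counting 4 letter steps above A lands on E; in Bb major, that letter is Eb.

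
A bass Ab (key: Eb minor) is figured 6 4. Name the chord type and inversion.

triad, second inversion

Intervals of 6/4 above the bass form a triad; the bass is the fifth, so this is second inversion.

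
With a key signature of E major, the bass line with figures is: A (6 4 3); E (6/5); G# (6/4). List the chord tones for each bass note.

A, C#, D#, F# | E, G#, B, C# | G#, C#, E

A (6/4/3): A, C#, D#, F#.
E (6/5/3): E, G#, B, C#.
G# (6/4): G#, C#, E.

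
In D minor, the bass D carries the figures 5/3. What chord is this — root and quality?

D minor

The figures 5/3 indicate a triad in root position.
In root position the bass is the root, so the root is D.
The chord tones are D, F, A, giving D minor.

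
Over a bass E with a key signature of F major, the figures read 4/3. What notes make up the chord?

The written figures 4/3 are shorthand for 6/4/3: the 6 is implied.
A third above E in this key is G.
A fourth above E in this key is A.
A sixth above E in this key is C.
Together with the bass E, this spells A minor seventh in second inversion.

E, G, A, C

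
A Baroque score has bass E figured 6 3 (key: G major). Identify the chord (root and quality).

C major

The figures 6 3 indicate a triad in first inversion.
In first inversion the root lies a sixth above the bass: a sixth above E in G major is C.
The chord tones are E, G, C, giving C major.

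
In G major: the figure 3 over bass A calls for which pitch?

Counting 2 letter steps above A lands on C; in G major, that letter is C.

C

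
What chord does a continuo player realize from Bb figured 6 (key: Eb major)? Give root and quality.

G minor

The figures 6 indicate a triad in first inversion.
In first inversion the root lies a sixth above the bass: a sixth above Bb in Eb major is G.
The chord tones are Bb, D, G, giving G minor.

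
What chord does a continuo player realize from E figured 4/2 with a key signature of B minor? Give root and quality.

F# minor seventh

The figures 4/2 indicate a seventh chord in third inversion.
In third inversion the root lies a second above the bass: a second above E in B minor is F#.
The chord tones are E, F#, A, C#, giving F# minor seventh.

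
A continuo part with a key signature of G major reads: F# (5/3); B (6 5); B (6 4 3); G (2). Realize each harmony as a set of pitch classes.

F#, A, C | B, D, F#, G | B, D, E, G | G, A, C, E

F# (5/3): F#, A, C.
B (6/5/3): B, D, F#, G.
B (6/4/3): B, D, E, G.
G (6/4/2): G, A, C, E.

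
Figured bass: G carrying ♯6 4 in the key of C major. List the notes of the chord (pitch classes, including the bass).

G, C, E#

A fourth above G in this key is C.
A sixth above G in this key is E, raised to E# by the sharp.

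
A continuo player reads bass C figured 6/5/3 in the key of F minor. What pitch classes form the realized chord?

C, Eb, G, Ab

A third above C in this key is Eb.
A fifth above C in this key is G.
A sixth above C in this key is Ab.
Together with the bass C, this spells Ab major seventh in first inversion.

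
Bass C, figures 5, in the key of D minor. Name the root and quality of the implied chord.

C major

The figures 5 indicate a triad in root position.
In root position the bass is the root, so the root is C.
The chord tones are C, E, G, giving C major.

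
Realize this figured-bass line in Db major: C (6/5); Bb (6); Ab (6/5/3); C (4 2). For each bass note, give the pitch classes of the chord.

C, Eb, Gb, Ab | Bb, Db, Gb | Ab, C, Eb, F | C, Db, F, Ab

C (6/5/3): C, Eb, Gb, Ab.
Bb (6/3): Bb, Db, Gb.
Ab (6/5/3): Ab, C, Eb, F.
C (6/4/2): C, Db, F, Ab.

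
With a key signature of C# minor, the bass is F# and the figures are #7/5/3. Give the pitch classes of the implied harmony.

A third above F# in this key is A.
A fifth above F# in this key is C#.
A seventh above F# in this key is E, raised to E# by the sharp.
Together with the bass F#, this spells F# minor-major seventh in root position.

F#, A, C#, E#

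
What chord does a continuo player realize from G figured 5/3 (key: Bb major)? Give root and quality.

G minor

The figures 5/3 indicate a triad in root position.
In root position the bass is the root, so the root is G.
The chord tones are G, Bb, D, giving G minor.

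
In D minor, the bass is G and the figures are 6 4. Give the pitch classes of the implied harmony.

G, C, E

A fourth above G in this key is C.
A sixth above G in this key is E.
Together with the bass G, this spells C major in second inversion.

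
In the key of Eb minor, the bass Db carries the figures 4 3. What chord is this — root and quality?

Gb major seventh

The figures 4 3 indicate a seventh chord in second inversion.
In second inversion the root lies a fourth above the bass: a fourth above Db in Eb minor is Gb.
The chord tones are Db, F, Gb, Bb, giving Gb major seventh.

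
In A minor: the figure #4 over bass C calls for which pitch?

Counting 3 letter steps above C lands on F; in A minor, that letter is F.
The #4 figure raises it a semitone, giving F#.

F#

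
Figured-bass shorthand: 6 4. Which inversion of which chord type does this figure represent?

triad, second inversion

Intervals of 6/4 above the bass form a triad; the bass is the fifth, so this is second inversion.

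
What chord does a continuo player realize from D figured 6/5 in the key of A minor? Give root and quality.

B half-diminished seventh

The figures 6/5 indicate a seventh chord in first inversion.
In first inversion the root lies a sixth above the bass: a sixth above D in A minor is B.
The chord tones are D, F, A, B, giving B half-diminished seventh.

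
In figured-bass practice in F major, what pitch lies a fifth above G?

D

Counting 4 letter steps above G lands on D; in F major, that letter is D.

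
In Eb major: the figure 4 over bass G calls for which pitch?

Counting 3 letter steps above G lands on C; in Eb major, that letter is C.

C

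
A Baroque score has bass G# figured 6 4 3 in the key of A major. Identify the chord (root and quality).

C# minor seventh

The figures 6 4 3 indicate a seventh chord in second inversion.
In second inversion the root lies a fourth above the bass: a fourth above G# in A major is C#.
The chord tones are G#, B, C#, E, giving C# minor seventh.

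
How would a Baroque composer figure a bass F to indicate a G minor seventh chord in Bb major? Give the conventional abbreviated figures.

4/2

F is the seventh of G minor seventh, so the chord is in third inversion.
A seventh chord in third inversion is figured 6/4/2, conventionally abbreviated 4/2.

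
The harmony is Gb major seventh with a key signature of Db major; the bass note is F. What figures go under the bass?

4/2

F is the seventh of Gb major seventh, so the chord is in third inversion.
A seventh chord in third inversion is figured 6/4/2, conventionally abbreviated 4/2.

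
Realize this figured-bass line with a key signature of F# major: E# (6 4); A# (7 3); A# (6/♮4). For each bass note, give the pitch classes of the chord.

E# (6/4): E#, A#, C#.
A# (7/5/3): A#, C#, E#, G#.
A# (6/♮4): A#, D, F#.

E#, A#, C# | A#, C#, E#, G# | A#, D, F#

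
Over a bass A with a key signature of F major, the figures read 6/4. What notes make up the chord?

A fourth above A in this key is D.
A sixth above A in this key is F.
Together with the bass A, this spells D minor in second inversion.

A, D, F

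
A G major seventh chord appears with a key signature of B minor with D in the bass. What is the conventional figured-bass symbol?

4/3

D is the fifth of G major seventh, so the chord is in second inversion.
A seventh chord in second inversion is figured 6/4/3, conventionally abbreviated 4/3.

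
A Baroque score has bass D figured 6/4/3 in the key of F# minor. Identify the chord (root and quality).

The figures 6/4/3 indicate a seventh chord in second inversion.
In second inversion the root lies a fourth above the bass: a fourth above D in F# minor is G#.
The chord tones are D, F#, G#, B, giving G# half-diminished seventh.

G# half-diminished seventh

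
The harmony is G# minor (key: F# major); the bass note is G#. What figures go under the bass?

G# is the root of G# minor, so the chord is in root position.
A triad in root position is figured 5/3, conventionally abbreviated (no figures — root-position triad).

no figures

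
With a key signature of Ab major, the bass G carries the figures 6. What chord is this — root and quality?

The figures 6 indicate a triad in first inversion.
In first inversion the root lies a sixth above the bass: a sixth above G in Ab major is Eb.
The chord tones are G, Bb, Eb, giving Eb major.

Eb major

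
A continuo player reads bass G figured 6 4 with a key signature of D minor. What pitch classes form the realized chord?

G, C, E

A fourth above G in this key is C.
A sixth above G in this key is E.
Together with the bass G, this spells C major in second inversion.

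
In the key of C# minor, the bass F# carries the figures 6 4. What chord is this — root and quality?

B major

The figures 6 4 indicate a triad in second inversion.
In second inversion the root lies a fourth above the bass: a fourth above F# in C# minor is B.
The chord tones are F#, B, D#, giving B major.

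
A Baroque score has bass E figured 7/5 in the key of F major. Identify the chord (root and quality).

E half-diminished seventh

The figures 7/5 indicate a seventh chord in root position.
In root position the bass is the root, so the root is E.
The chord tones are E, G, Bb, D, giving E half-diminished seventh.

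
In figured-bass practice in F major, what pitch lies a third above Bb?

D

Counting 2 letter steps above Bb lands on D; in F major, that letter is D.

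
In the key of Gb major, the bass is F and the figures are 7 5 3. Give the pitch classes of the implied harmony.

F, Ab, Cb, Eb

A third above F in this key is Ab.
A fifth above F in this key is Cb.
A seventh above F in this key is Eb.
Together with the bass F, this spells F half-diminished seventh in root position.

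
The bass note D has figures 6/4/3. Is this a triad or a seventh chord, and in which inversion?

seventh chord, second inversion

Intervals of 6/4/3 above the bass form a seventh chord; the bass is the fifth, so this is second inversion.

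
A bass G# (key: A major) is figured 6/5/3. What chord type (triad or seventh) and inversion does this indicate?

seventh chord, first inversion

Intervals of 6/5/3 above the bass form a seventh chord; the bass is the third, so this is first inversion.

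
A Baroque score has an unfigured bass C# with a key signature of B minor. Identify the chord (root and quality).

An unfigured bass indicates a triad in root position.
In root position the bass is the root, so the root is C#.
The chord tones are C#, E, G, giving C# diminished.

C# diminished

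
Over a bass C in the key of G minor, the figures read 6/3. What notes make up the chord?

A third above C in this key is Eb.
A sixth above C in this key is A.
Together with the bass C, this spells A diminished in first inversion.

C, Eb, A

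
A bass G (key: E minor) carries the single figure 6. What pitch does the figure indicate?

Counting 5 letter steps above G lands on E; in E minor, that letter is E.

E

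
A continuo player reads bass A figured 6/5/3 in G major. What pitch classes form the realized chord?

A third above A in this key is C.
A fifth above A in this key is E.
A sixth above A in this key is F#.
Together with the bass A, this spells F# half-diminished seventh in first inversion.

A, C, E, F#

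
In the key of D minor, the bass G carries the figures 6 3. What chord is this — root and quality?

E diminished

The figures 6 3 indicate a triad in first inversion.
In first inversion the root lies a sixth above the bass: a sixth above G in D minor is E.
The chord tones are G, Bb, E, giving E diminished.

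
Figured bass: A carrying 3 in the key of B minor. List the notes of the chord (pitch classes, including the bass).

The written figures 3 are shorthand for 5/3: the 5 is implied.
A third above A in this key is C#.
A fifth above A in this key is E.
Together with the bass A, this spells A major in root position.

A, C#, E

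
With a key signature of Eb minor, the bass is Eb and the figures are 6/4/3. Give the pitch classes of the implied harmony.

A third above Eb in this key is Gb.
A fourth above Eb in this key is Ab.
A sixth above Eb in this key is Cb.
Together with the bass Eb, this spells Ab minor seventh in second inversion.

Eb, Gb, Ab, Cb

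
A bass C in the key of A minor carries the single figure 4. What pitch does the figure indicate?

F

Counting 3 letter steps above C lands on F; in A minor, that letter is F.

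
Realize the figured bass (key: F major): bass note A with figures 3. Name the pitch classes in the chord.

The written figures 3 are shorthand for 5/3: the 5 is implied.
A third above A in this key is C.
A fifth above A in this key is E.
Together with the bass A, this spells A minor in root position.

A, C, E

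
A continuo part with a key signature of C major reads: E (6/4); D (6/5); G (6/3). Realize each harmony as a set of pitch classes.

E (6/4): E, A, C.
D (6/5/3): D, F, A, B.
G (6/3): G, B, E.

E, A, C | D, F, A, B | G, B, E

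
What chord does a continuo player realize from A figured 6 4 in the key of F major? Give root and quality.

The figures 6 4 indicate a triad in second inversion.
In second inversion the root lies a fourth above the bass: a fourth above A in F major is D.
The chord tones are A, D, F, giving D minor.

D minor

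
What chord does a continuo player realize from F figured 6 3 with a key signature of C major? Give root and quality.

The figures 6 3 indicate a triad in first inversion.
In first inversion the root lies a sixth above the bass: a sixth above F in C major is D.
The chord tones are F, A, D, giving D minor.

D minor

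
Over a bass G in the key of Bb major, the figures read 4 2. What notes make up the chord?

The written figures 4 2 are shorthand for 6/4/2: the 6 is implied.
A second above G in this key is A.
A fourth above G in this key is C.
A sixth above G in this key is Eb.
Together with the bass G, this spells A half-diminished seventh in third inversion.

G, A, C, Eb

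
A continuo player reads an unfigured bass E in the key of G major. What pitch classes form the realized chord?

An unfigured bass implies 5/3.
A third above E in this key is G.
A fifth above E in this key is B.
Together with the bass E, this spells E minor in root position.

E, G, B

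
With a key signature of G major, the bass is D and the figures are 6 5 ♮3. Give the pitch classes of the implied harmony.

D, F, A, B

A third above D in this key is F#, made natural (F) by the ♮ figure.
A fifth above D in this key is A.
A sixth above D in this key is B.
Together with the bass D, this spells B half-diminished seventh in first inversion.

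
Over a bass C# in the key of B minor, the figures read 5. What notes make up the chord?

C#, E, G

The written figures 5 are shorthand for 5/3: the 3 is implied.
A third above C# in this key is E.
A fifth above C# in this key is G.
Together with the bass C#, this spells C# diminished in root position.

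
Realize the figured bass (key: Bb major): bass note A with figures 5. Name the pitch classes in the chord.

A, C, Eb

The written figures 5 are shorthand for 5/3: the 3 is implied.
A third above A in this key is C.
A fifth above A in this key is Eb.
Together with the bass A, this spells A diminished in root position.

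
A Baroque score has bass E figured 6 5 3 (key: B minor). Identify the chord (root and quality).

The figures 6 5 3 indicate a seventh chord in first inversion.
In first inversion the root lies a sixth above the bass: a sixth above E in B minor is C#.
The chord tones are E, G, B, C#, giving C# half-diminished seventh.

C# half-diminished seventh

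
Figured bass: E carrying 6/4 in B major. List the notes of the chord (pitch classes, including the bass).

E, A#, C#

A fourth above E in this key is A#.
A sixth above E in this key is C#.
Together with the bass E, this spells A# diminished in second inversion.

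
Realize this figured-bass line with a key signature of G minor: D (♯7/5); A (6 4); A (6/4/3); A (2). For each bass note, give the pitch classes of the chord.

D (#7/5/3): D, F, A, C#.
A (6/4): A, D, F.
A (6/4/3): A, C, D, F.
A (6/4/2): A, Bb, D, F.

D, F, A, C# | A, D, F | A, C, D, F | A, Bb, D, F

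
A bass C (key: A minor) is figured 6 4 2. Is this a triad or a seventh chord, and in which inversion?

seventh chord, third inversion

Intervals of 6/4/2 above the bass form a seventh chord; the bass is the seventh, so this is third inversion.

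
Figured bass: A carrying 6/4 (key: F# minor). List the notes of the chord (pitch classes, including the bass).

A fourth above A in this key is D.
A sixth above A in this key is F#.
Together with the bass A, this spells D major in second inversion.

A, D, F#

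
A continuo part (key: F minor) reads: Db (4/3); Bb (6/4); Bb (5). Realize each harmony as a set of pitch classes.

Db (6/4/3): Db, F, G, Bb.
Bb (6/4): Bb, Eb, G.
Bb (5/3): Bb, Db, F.

Db, F, G, Bb | Bb, Eb, G | Bb, Db, F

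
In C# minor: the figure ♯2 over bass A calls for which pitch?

B#

Counting 1 letter step above A lands on B; in C# minor, that letter is B.
The #2 figure raises it a semitone, giving B#.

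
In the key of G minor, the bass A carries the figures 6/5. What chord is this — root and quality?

F dominant seventh

The figures 6/5 indicate a seventh chord in first inversion.
In first inversion the root lies a sixth above the bass: a sixth above A in G minor is F.
The chord tones are A, C, Eb, F, giving F dominant seventh.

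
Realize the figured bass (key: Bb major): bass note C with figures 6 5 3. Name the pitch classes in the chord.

C, Eb, G, A

A third above C in this key is Eb.
A fifth above C in this key is G.
A sixth above C in this key is A.
Together with the bass C, this spells A half-diminished seventh in first inversion.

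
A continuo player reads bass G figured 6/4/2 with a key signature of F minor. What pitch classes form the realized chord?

A second above G in this key is Ab.
A fourth above G in this key is C.
A sixth above G in this key is Eb.
Together with the bass G, this spells Ab major seventh in third inversion.

G, Ab, C, Eb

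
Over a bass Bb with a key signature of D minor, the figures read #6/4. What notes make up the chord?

Bb, E, G#

A fourth above Bb in this key is E.
A sixth above Bb in this key is G, raised to G# by the sharp.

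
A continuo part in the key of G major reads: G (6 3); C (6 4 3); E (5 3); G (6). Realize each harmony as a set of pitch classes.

G (6/3): G, B, E.
C (6/4/3): C, E, F#, A.
E (5/3): E, G, B.
G (6/3): G, B, E.

G, B, E | C, E, F#, A | E, G, B | G, B, E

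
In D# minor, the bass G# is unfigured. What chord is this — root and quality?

G# minor

An unfigured bass indicates a triad in root position.
In root position the bass is the root, so the root is G#.
The chord tones are G#, B, D#, giving G# minor.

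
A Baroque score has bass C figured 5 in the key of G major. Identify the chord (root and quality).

The figures 5 indicate a triad in root position.
In root position the bass is the root, so the root is C.
The chord tones are C, E, G, giving C major.

C major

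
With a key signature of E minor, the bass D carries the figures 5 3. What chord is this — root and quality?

D major

The figures 5 3 indicate a triad in root position.
In root position the bass is the root, so the root is D.
The chord tones are D, F#, A, giving D major.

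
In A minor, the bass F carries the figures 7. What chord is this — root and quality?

The figures 7 indicate a seventh chord in root position.
In root position the bass is the root, so the root is F.
The chord tones are F, A, C, E, giving F major seventh.

F major seventh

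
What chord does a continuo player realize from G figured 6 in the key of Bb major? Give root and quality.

Eb major

The figures 6 indicate a triad in first inversion.
In first inversion the root lies a sixth above the bass: a sixth above G in Bb major is Eb.
The chord tones are G, Bb, Eb, giving Eb major.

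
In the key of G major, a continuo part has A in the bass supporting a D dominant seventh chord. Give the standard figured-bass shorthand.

4/3

A is the fifth of D dominant seventh, so the chord is in second inversion.
A seventh chord in second inversion is figured 6/4/3, conventionally abbreviated 4/3.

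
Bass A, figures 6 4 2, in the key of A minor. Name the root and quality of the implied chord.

The figures 6 4 2 indicate a seventh chord in third inversion.
In third inversion the root lies a second above the bass: a second above A in A minor is B.
The chord tones are A, B, D, F, giving B half-diminished seventh.

B half-diminished seventh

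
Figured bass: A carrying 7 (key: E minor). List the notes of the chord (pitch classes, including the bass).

The written figures 7 are shorthand for 7/5/3: the 5/3 are implied.
A third above A in this key is C.
A fifth above A in this key is E.
A seventh above A in this key is G.
Together with the bass A, this spells A minor seventh in root position.

A, C, E, G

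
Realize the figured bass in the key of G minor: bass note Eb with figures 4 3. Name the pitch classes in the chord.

Eb, G, A, C

The written figures 4 3 are shorthand for 6/4/3: the 6 is implied.
A third above Eb in this key is G.
A fourth above Eb in this key is A.
A sixth above Eb in this key is C.
Together with the bass Eb, this spells A half-diminished seventh in second inversion.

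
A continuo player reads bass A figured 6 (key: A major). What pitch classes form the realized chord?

The written figures 6 are shorthand for 6/3: the 3 is implied.
A third above A in this key is C#.
A sixth above A in this key is F#.
Together with the bass A, this spells F# minor in first inversion.

A, C#, F#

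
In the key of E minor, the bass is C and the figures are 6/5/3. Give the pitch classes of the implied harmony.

C, E, G, A

A third above C in this key is E.
A fifth above C in this key is G.
A sixth above C in this key is A.
Together with the bass C, this spells A minor seventh in first inversion.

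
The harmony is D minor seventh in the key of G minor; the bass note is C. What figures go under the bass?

4/2

C is the seventh of D minor seventh, so the chord is in third inversion.
A seventh chord in third inversion is figured 6/4/2, conventionally abbreviated 4/2.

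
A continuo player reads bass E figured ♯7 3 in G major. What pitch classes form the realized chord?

E, G, B, D#

The written figures ♯7 3 are shorthand for 7/5/3: the 5 is implied.
A third above E in this key is G.
A fifth above E in this key is B.
A seventh above E in this key is D, raised to D# by the sharp.
Together with the bass E, this spells E minor-major seventh in root position.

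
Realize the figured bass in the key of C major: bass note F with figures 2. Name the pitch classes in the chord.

The written figures 2 are shorthand for 6/4/2: the 6/4 are implied.
A second above F in this key is G.
A fourth above F in this key is B.
A sixth above F in this key is D.
Together with the bass F, this spells G dominant seventh in third inversion.

F, G, B, D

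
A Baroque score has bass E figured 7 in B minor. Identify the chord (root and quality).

E minor seventh

The figures 7 indicate a seventh chord in root position.
In root position the bass is the root, so the root is E.
The chord tones are E, G, B, D, giving E minor seventh.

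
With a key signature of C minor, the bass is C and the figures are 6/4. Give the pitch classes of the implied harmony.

C, F, Ab

A fourth above C in this key is F.
A sixth above C in this key is Ab.
Together with the bass C, this spells F minor in second inversion.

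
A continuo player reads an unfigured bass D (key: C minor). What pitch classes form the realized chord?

D, F, Ab

An unfigured bass implies 5/3.
A third above D in this key is F.
A fifth above D in this key is Ab.
Together with the bass D, this spells D diminished in root position.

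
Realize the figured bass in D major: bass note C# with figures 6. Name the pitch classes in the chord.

The written figures 6 are shorthand for 6/3: the 3 is implied.
A third above C# in this key is E.
A sixth above C# in this key is A.
Together with the bass C#, this spells A major in first inversion.

C#, E, A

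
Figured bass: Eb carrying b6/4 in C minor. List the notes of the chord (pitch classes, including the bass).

Eb, Ab, Cb

A fourth above Eb in this key is Ab.
A sixth above Eb in this key is C, lowered to Cb by the flat.
Together with the bass Eb, this spells Ab minor in second inversion.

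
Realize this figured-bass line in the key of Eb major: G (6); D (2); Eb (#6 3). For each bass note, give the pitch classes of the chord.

G, Bb, Eb | D, Eb, G, Bb | Eb, G, C#

G (6/3): G, Bb, Eb.
D (6/4/2): D, Eb, G, Bb.
Eb (#6/3): Eb, G, C#.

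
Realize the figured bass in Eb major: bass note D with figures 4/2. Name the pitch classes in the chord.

D, Eb, G, Bb

The written figures 4/2 are shorthand for 6/4/2: the 6 is implied.
A second above D in this key is Eb.
A fourth above D in this key is G.
A sixth above D in this key is Bb.
Together with the bass D, this spells Eb major seventh in third inversion.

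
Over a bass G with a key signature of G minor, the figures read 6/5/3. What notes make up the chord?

A third above G in this key is Bb.
A fifth above G in this key is D.
A sixth above G in this key is Eb.
Together with the bass G, this spells Eb major seventh in first inversion.

G, Bb, D, Eb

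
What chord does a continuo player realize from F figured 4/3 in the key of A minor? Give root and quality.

B half-diminished seventh

The figures 4/3 indicate a seventh chord in second inversion.
In second inversion the root lies a fourth above the bass: a fourth above F in A minor is B.
The chord tones are F, A, B, D, giving B half-diminished seventh.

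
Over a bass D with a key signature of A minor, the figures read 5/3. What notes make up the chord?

A third above D in this key is F.
A fifth above D in this key is A.
Together with the bass D, this spells D minor in root position.

D, F, A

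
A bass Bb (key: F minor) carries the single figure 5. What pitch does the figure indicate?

F

Counting 4 letter steps above Bb lands on F; in F minor, that letter is F.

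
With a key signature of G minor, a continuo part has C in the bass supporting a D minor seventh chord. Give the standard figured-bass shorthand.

C is the seventh of D minor seventh, so the chord is in third inversion.
A seventh chord in third inversion is figured 6/4/2, conventionally abbreviated 4/2.

4/2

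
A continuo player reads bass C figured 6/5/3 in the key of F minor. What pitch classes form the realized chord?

A third above C in this key is Eb.
A fifth above C in this key is G.
A sixth above C in this key is Ab.
Together with the bass C, this spells Ab major seventh in first inversion.

C, Eb, G, Ab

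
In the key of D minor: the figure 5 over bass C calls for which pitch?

G

Counting 4 letter steps above C lands on G; in D minor, that letter is G.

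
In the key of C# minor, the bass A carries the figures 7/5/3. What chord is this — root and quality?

The figures 7/5/3 indicate a seventh chord in root position.
In root position the bass is the root, so the root is A.
The chord tones are A, C#, E, G#, giving A major seventh.

A major seventh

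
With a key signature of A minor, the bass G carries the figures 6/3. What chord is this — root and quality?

E minor

The figures 6/3 indicate a triad in first inversion.
In first inversion the root lies a sixth above the bass: a sixth above G in A minor is E.
The chord tones are G, B, E, giving E minor.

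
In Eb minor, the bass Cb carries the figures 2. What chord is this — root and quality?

Db dominant seventh

The figures 2 indicate a seventh chord in third inversion.
In third inversion the root lies a second above the bass: a second above Cb in Eb minor is Db.
The chord tones are Cb, Db, F, Ab, giving Db dominant seventh.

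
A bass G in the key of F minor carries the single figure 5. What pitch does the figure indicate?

Db

Counting 4 letter steps above G lands on D; in F minor, that letter is Db.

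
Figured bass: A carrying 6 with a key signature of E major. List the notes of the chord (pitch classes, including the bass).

A, C#, F#

The written figures 6 are shorthand for 6/3: the 3 is implied.
A third above A in this key is C#.
A sixth above A in this key is F#.
Together with the bass A, this spells F# minor in first inversion.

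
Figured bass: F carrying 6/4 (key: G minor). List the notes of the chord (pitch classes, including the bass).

F, Bb, D

A fourth above F in this key is Bb.
A sixth above F in this key is D.
Together with the bass F, this spells Bb major in second inversion.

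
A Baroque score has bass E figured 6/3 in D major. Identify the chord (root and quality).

The figures 6/3 indicate a triad in first inversion.
In first inversion the root lies a sixth above the bass: a sixth above E in D major is C#.
The chord tones are E, G, C#, giving C# diminished.

C# diminished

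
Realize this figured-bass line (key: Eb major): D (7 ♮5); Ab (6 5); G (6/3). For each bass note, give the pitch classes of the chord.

D, F, A, C | Ab, C, Eb, F | G, Bb, Eb

D (7/♮5/3): D, F, A, C.
Ab (6/5/3): Ab, C, Eb, F.
G (6/3): G, Bb, Eb.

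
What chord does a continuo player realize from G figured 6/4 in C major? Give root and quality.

The figures 6/4 indicate a triad in second inversion.
In second inversion the root lies a fourth above the bass: a fourth above G in C major is C.
The chord tones are G, C, E, giving C major.

C major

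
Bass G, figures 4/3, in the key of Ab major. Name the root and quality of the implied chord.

The figures 4/3 indicate a seventh chord in second inversion.
In second inversion the root lies a fourth above the bass: a fourth above G in Ab major is C.
The chord tones are G, Bb, C, Eb, giving C minor seventh.

C minor seventh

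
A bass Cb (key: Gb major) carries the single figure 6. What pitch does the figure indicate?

Ab

Counting 5 letter steps above Cb lands on A; in Gb major, that letter is Ab.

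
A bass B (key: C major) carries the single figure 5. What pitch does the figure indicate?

Counting 4 letter steps above B lands on F; in C major, that letter is F.

F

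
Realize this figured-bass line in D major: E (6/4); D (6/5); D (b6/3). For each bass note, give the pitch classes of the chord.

E (6/4): E, A, C#.
D (6/5/3): D, F#, A, B.
D (b6/3): D, F#, Bb.

E, A, C# | D, F#, A, B | D, F#, Bb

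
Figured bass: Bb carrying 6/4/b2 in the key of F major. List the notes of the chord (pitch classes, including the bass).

Bb, Cb, E, G

A second above Bb in this key is C, lowered to Cb by the flat.
A fourth above Bb in this key is E.
A sixth above Bb in this key is G.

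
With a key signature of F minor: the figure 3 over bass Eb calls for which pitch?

Counting 2 letter steps above Eb lands on G; in F minor, that letter is G.

G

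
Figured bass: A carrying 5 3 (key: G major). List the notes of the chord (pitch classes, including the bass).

A third above A in this key is C.
A fifth above A in this key is E.
Together with the bass A, this spells A minor in root position.

A, C, E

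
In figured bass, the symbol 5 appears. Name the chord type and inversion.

5 is shorthand for 5/3.
Intervals of 5/3 above the bass form a triad; the bass is the root, so this is root position.

triad, root position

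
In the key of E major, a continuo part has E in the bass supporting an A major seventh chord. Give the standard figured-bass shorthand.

E is the fifth of A major seventh, so the chord is in second inversion.
A seventh chord in second inversion is figured 6/4/3, conventionally abbreviated 4/3.

4/3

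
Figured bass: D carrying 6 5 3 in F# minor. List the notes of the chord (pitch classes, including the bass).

D, F#, A, B

A third above D in this key is F#.
A fifth above D in this key is A.
A sixth above D in this key is B.
Together with the bass D, this spells B minor seventh in first inversion.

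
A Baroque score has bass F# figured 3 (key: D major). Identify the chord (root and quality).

The figures 3 indicate a triad in root position.
In root position the bass is the root, so the root is F#.
The chord tones are F#, A, C#, giving F# minor.

F# minor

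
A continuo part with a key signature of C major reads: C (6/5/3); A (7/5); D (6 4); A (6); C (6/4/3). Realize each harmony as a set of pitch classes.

C, E, G, A | A, C, E, G | D, G, B | A, C, F | C, E, F, A

C (6/5/3): C, E, G, A.
A (7/5/3): A, C, E, G.
D (6/4): D, G, B.
A (6/3): A, C, F.
C (6/4/3): C, E, F, A.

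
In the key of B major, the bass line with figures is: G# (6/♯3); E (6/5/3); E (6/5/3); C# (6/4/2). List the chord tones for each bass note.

G# (6/#3): G#, B#, E.
E (6/5/3): E, G#, B, C#.
E (6/5/3): E, G#, B, C#.
C# (6/4/2): C#, D#, F#, A#.

G#, B#, E | E, G#, B, C# | E, G#, B, C# | C#, D#, F#, A#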